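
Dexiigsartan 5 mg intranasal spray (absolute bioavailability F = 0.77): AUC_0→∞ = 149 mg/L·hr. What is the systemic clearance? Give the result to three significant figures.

CL = 0.0258 L/hr

CL = F × Dose / AUC_0→∞
   = 0.77 × 5 / 149 = 0.0258389 L/hr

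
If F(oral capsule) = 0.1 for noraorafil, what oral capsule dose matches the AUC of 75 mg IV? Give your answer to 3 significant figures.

For equal systemic exposure: F × D_ev = D_iv
D_ev = D_iv / F = 75 / 0.1 = 750 mg

D_oral = 750 mg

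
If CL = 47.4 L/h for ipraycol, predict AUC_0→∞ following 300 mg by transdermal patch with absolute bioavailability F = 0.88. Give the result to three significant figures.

AUC_0→∞ = F × Dose / CL
        = 0.88 × 300 / 47.4 = 5.56962 mg/L·h

AUC = 5.57 mg/L·h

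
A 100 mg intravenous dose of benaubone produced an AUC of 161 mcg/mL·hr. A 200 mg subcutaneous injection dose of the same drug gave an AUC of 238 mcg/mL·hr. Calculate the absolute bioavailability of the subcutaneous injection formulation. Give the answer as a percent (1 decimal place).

F = (AUC_ev / D_ev) / (AUC_iv / D_iv)
  = (238/200) / (161/100)
  = 1.19 / 1.61 = 0.7391
  = 73.91%

F = 73.9%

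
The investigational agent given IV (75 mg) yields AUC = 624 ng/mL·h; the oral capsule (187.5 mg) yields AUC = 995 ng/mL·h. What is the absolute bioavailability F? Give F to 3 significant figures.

F = (AUC_ev / D_ev) / (AUC_iv / D_iv)
  = (995/187.5) / (624/75)
  = 5.30667 / 8.32 = 0.6378

F = 0.638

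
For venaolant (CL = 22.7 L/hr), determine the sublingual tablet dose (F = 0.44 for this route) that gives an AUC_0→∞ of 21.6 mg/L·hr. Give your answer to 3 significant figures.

Dose = CL × AUC_0→∞ / F
     = 22.7 × 21.6 / 0.44 = 1114.36 mg

Dose = 1110 mg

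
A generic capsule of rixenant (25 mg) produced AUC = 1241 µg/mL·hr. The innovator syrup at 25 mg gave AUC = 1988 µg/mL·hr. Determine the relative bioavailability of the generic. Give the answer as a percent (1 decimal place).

F_rel = 62.4%

F_rel = (AUC_test/D_test) / (AUC_ref/D_ref)
      = (1241/25) / (1988/25)
      = 49.64 / 79.52 = 0.6242 = 62.42%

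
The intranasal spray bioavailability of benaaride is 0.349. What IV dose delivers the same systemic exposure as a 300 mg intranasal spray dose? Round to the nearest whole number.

D_iv = 105 mg

Systemic exposure from an extravascular dose = F × D_ev, so the equivalent IV dose is F × D_ev.
D_iv = F × D_ev = 0.349 × 300 = 104.7 mg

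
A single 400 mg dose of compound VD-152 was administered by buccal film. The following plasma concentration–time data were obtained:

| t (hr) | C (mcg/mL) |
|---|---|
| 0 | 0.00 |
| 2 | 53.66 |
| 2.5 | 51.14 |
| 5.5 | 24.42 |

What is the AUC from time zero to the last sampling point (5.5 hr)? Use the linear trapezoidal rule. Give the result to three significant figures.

AUC = 193 mcg/mL·hr

Trapezoidal AUC_0→5.5:
  [0→2]: (0.00+53.66)/2 × 2 = 53.66
  [2→2.5]: (53.66+51.14)/2 × 0.5 = 26.2
  [2.5→5.5]: (51.14+24.42)/2 × 3 = 113.34
  Sum = 193.2 mcg/mL·hr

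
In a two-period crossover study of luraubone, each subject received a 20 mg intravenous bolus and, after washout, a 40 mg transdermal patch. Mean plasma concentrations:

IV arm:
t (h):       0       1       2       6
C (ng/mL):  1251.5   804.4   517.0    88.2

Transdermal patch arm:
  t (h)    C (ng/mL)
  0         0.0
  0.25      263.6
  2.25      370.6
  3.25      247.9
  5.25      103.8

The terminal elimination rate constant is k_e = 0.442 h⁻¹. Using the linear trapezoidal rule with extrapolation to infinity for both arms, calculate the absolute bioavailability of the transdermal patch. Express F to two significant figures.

F = 0.25

Trapezoidal AUC_0→6 (IV):
  [0→1]: (1251.5+804.4)/2 × 1 = 1027.95
  [1→2]: (804.4+517.0)/2 × 1 = 660.7
  [2→6]: (517.0+88.2)/2 × 4 = 1210.4
  Sum = 2899.05 ng/mL·h
IV tail: 88.2/0.442 = 199.548; AUC_iv,0→∞ = 2899.05 + 199.548 = 3098.598 ng/mL·h
Trapezoidal AUC_0→5.25 (transdermal patch):
  [0→0.25]: (0.0+263.6)/2 × 0.25 = 32.95
  [0.25→2.25]: (263.6+370.6)/2 × 2 = 634.2
  [2.25→3.25]: (370.6+247.9)/2 × 1 = 309.25
  [3.25→5.25]: (247.9+103.8)/2 × 2 = 351.7
  Sum = 1328.1 ng/mL·h
transdermal patch tail: 103.8/0.442 = 234.842; AUC_ev,0→∞ = 1328.1 + 234.842 = 1562.942 ng/mL·h
F = (AUC_ev/D_ev)/(AUC_iv/D_iv) = (1562.942/40)/(3098.598/20) = 39.07355/154.9299 = 0.2522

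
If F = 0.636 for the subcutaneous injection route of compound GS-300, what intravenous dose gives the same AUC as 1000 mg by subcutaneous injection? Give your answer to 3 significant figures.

D_iv = 636 mg

Systemic exposure from an extravascular dose = F × D_ev, so the equivalent IV dose is F × D_ev.
D_iv = F × D_ev = 0.636 × 1000 = 636 mg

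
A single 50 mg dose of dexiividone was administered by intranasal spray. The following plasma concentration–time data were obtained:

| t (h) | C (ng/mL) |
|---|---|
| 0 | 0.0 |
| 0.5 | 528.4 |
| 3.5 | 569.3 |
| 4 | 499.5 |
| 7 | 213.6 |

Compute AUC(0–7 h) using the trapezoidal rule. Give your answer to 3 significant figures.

AUC = 3120 ng/mL·h

Trapezoidal AUC_0→7:
  [0→0.5]: (0.0+528.4)/2 × 0.5 = 132.1
  [0.5→3.5]: (528.4+569.3)/2 × 3 = 1646.55
  [3.5→4]: (569.3+499.5)/2 × 0.5 = 267.2
  [4→7]: (499.5+213.6)/2 × 3 = 1069.65
  Sum = 3115.5 ng/mL·h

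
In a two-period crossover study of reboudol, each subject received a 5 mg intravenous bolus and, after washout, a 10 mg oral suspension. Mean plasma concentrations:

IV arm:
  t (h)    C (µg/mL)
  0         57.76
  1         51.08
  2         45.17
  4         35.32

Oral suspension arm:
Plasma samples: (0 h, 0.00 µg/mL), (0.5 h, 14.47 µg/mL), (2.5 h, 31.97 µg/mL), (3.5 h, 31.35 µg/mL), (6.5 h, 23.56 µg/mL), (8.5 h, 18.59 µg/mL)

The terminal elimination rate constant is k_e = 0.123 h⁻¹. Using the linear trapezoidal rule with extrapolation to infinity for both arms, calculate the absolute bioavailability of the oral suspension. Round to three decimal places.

F = 0.380

Trapezoidal AUC_0→4 (IV):
  [0→1]: (57.76+51.08)/2 × 1 = 54.42
  [1→2]: (51.08+45.17)/2 × 1 = 48.125
  [2→4]: (45.17+35.32)/2 × 2 = 80.49
  Sum = 183.035 µg/mL·h
IV tail: 35.32/0.123 = 287.154; AUC_iv,0→∞ = 183.035 + 287.154 = 470.189 µg/mL·h
Trapezoidal AUC_0→8.5 (oral suspension):
  [0→0.5]: (0.00+14.47)/2 × 0.5 = 3.6175
  [0.5→2.5]: (14.47+31.97)/2 × 2 = 46.44
  [2.5→3.5]: (31.97+31.35)/2 × 1 = 31.66
  [3.5→6.5]: (31.35+23.56)/2 × 3 = 82.365
  [6.5→8.5]: (23.56+18.59)/2 × 2 = 42.15
  Sum = 206.2325 µg/mL·h
oral suspension tail: 18.59/0.123 = 151.138; AUC_ev,0→∞ = 206.2325 + 151.138 = 357.3705 µg/mL·h
F = (AUC_ev/D_ev)/(AUC_iv/D_iv) = (357.3705/10)/(470.189/5) = 35.73705/94.0378 = 0.3800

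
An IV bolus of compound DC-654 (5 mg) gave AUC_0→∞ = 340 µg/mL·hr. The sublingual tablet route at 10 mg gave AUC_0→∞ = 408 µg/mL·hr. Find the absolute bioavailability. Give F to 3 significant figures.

F = 0.600

F = (AUC_ev / D_ev) / (AUC_iv / D_iv)
  = (408/10) / (340/5)
  = 40.8 / 68 = 0.6000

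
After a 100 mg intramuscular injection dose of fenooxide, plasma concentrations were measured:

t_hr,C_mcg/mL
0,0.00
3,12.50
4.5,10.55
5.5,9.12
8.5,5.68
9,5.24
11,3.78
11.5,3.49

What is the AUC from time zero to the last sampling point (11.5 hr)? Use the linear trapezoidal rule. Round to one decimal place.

Trapezoidal AUC_0→11.5:
  [0→3]: (0.00+12.50)/2 × 3 = 18.75
  [3→4.5]: (12.50+10.55)/2 × 1.5 = 17.2875
  [4.5→5.5]: (10.55+9.12)/2 × 1 = 9.835
  [5.5→8.5]: (9.12+5.68)/2 × 3 = 22.2
  [8.5→9]: (5.68+5.24)/2 × 0.5 = 2.73
  [9→11]: (5.24+3.78)/2 × 2 = 9.02
  [11→11.5]: (3.78+3.49)/2 × 0.5 = 1.8175
  Sum = 81.64 mcg/mL·hr

AUC = 81.6 mcg/mL·hr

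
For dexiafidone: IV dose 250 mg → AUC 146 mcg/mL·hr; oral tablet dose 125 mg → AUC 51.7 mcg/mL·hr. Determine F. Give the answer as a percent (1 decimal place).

F = (AUC_ev / D_ev) / (AUC_iv / D_iv)
  = (51.7/125) / (146/250)
  = 0.4136 / 0.584 = 0.7082
  = 70.82%

F = 70.8%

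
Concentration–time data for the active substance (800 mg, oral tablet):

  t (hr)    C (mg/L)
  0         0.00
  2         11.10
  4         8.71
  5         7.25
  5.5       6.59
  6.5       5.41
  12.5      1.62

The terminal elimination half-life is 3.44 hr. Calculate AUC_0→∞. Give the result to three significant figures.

Trapezoidal AUC_0→12.5:
  [0→2]: (0.00+11.10)/2 × 2 = 11.1
  [2→4]: (11.10+8.71)/2 × 2 = 19.81
  [4→5]: (8.71+7.25)/2 × 1 = 7.98
  [5→5.5]: (7.25+6.59)/2 × 0.5 = 3.46
  [5.5→6.5]: (6.59+5.41)/2 × 1 = 6.0
  [6.5→12.5]: (5.41+1.62)/2 × 6 = 21.09
  Sum = 69.44 mg/L·hr
k_e = ln2 / t½ = 0.693147 / 3.44 = 0.2015 hr^-1
Extrapolated tail: C_last / k_e = 1.62 / 0.2015 = 8.040
AUC_0→∞ = 69.44 + 8.040 = 77.48 mg/L·hr

AUC = 77.5 mg/L·hr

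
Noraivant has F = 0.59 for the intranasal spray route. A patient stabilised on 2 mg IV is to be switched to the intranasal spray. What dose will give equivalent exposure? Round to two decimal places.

D_intranasal = 3.39 mg

For equal systemic exposure: F × D_ev = D_iv
D_ev = D_iv / F = 2 / 0.59 = 3.38983 mg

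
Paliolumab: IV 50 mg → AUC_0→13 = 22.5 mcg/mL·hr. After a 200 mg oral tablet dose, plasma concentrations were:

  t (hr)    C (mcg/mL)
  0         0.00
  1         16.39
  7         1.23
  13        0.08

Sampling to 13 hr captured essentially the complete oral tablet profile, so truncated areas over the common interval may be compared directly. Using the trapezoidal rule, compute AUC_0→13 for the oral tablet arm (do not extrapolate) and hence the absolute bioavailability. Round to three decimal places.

F = 0.722

Trapezoidal AUC_0→13 (oral tablet):
  [0→1]: (0.00+16.39)/2 × 1 = 8.195
  [1→7]: (16.39+1.23)/2 × 6 = 52.86
  [7→13]: (1.23+0.08)/2 × 6 = 3.93
  Sum = 64.985 mcg/mL·hr
F = (AUC_ev/D_ev)/(AUC_iv/D_iv) = (64.985/200)/(22.5/50) = 0.324925/0.45 = 0.7221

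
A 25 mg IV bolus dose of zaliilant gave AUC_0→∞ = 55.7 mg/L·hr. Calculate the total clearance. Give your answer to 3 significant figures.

CL = Dose_iv / AUC_0→∞
   = 25 / 55.7 = 0.448833 L/hr

CL = 0.449 L/hr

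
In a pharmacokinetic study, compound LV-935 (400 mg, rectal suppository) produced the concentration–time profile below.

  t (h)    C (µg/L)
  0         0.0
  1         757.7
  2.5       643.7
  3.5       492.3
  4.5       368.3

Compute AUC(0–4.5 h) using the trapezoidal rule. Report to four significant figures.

AUC = 2428 µg/L·h

Trapezoidal AUC_0→4.5:
  [0→1]: (0.0+757.7)/2 × 1 = 378.85
  [1→2.5]: (757.7+643.7)/2 × 1.5 = 1051.05
  [2.5→3.5]: (643.7+492.3)/2 × 1 = 568.0
  [3.5→4.5]: (492.3+368.3)/2 × 1 = 430.3
  Sum = 2428.2 µg/L·h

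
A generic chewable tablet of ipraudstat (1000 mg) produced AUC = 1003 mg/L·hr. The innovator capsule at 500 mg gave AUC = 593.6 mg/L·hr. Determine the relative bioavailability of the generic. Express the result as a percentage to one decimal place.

F_rel = (AUC_test/D_test) / (AUC_ref/D_ref)
      = (1003/1000) / (593.6/500)
      = 1.003 / 1.1872 = 0.8448 = 84.48%

F_rel = 84.5%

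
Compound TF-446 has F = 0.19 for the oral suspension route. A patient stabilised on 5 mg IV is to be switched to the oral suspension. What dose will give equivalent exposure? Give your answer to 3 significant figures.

For equal systemic exposure: F × D_ev = D_iv
D_ev = D_iv / F = 5 / 0.19 = 26.3158 mg

D_oral = 26.3 mg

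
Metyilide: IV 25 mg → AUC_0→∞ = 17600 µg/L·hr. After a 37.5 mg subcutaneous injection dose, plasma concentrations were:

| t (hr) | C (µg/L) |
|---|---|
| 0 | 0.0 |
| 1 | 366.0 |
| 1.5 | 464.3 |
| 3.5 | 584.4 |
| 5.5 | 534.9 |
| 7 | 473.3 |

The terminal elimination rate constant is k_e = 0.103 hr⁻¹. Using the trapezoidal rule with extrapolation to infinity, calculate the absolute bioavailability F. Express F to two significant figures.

F = 0.30

Trapezoidal AUC_0→7 (subcutaneous injection):
  [0→1]: (0.0+366.0)/2 × 1 = 183.0
  [1→1.5]: (366.0+464.3)/2 × 0.5 = 207.575
  [1.5→3.5]: (464.3+584.4)/2 × 2 = 1048.7
  [3.5→5.5]: (584.4+534.9)/2 × 2 = 1119.3
  [5.5→7]: (534.9+473.3)/2 × 1.5 = 756.15
  Sum = 3314.725 µg/L·hr
Tail: C_last/k_e = 473.3/0.103 = 4595.146
AUC_0→∞ (subcutaneous injection) = 3314.725 + 4595.146 = 7909.871 µg/L·hr
F = (AUC_ev/D_ev)/(AUC_iv/D_iv) = (7909.871/37.5)/(17600/25) = 210.93/704 = 0.2996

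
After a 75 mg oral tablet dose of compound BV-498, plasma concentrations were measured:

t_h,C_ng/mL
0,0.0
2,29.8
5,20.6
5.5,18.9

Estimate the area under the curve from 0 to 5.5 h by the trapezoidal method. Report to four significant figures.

Trapezoidal AUC_0→5.5:
  [0→2]: (0.0+29.8)/2 × 2 = 29.8
  [2→5]: (29.8+20.6)/2 × 3 = 75.6
  [5→5.5]: (20.6+18.9)/2 × 0.5 = 9.875
  Sum = 115.275 ng/mL·h

AUC = 115.3 ng/mL·h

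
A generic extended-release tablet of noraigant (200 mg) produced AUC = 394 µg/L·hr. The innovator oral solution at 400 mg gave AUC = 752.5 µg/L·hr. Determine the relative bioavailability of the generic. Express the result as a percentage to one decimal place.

F_rel = 104.7%

F_rel = (AUC_test/D_test) / (AUC_ref/D_ref)
      = (394/200) / (752.5/400)
      = 1.97 / 1.88125 = 1.0472 = 104.72%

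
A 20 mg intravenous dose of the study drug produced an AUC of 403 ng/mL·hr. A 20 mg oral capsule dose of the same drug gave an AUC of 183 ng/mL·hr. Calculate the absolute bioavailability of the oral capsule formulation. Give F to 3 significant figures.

F = 0.454

F = (AUC_ev / D_ev) / (AUC_iv / D_iv)
  = (183/20) / (403/20)
  = 9.15 / 20.15 = 0.4541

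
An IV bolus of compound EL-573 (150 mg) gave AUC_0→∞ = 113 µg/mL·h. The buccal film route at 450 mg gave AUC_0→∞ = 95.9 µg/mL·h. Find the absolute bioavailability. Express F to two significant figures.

F = (AUC_ev / D_ev) / (AUC_iv / D_iv)
  = (95.9/450) / (113/150)
  = 0.213111 / 0.753333 = 0.2829

F = 0.28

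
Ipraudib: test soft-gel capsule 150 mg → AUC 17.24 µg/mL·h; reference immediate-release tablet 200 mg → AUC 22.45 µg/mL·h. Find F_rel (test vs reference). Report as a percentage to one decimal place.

F_rel = 102.4%

F_rel = (AUC_test/D_test) / (AUC_ref/D_ref)
      = (17.24/150) / (22.45/200)
      = 0.114933 / 0.11225 = 1.0239 = 102.39%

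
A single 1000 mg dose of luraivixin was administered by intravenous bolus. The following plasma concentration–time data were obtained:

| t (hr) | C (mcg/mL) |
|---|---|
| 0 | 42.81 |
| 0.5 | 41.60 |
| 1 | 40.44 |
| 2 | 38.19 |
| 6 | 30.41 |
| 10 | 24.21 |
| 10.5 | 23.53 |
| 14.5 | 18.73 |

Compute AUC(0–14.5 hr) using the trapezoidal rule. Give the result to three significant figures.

Trapezoidal AUC_0→14.5:
  [0→0.5]: (42.81+41.60)/2 × 0.5 = 21.1025
  [0.5→1]: (41.60+40.44)/2 × 0.5 = 20.51
  [1→2]: (40.44+38.19)/2 × 1 = 39.315
  [2→6]: (38.19+30.41)/2 × 4 = 137.2
  [6→10]: (30.41+24.21)/2 × 4 = 109.24
  [10→10.5]: (24.21+23.53)/2 × 0.5 = 11.935
  [10.5→14.5]: (23.53+18.73)/2 × 4 = 84.52
  Sum = 423.8225 mcg/mL·hr

AUC = 424 mcg/mL·hr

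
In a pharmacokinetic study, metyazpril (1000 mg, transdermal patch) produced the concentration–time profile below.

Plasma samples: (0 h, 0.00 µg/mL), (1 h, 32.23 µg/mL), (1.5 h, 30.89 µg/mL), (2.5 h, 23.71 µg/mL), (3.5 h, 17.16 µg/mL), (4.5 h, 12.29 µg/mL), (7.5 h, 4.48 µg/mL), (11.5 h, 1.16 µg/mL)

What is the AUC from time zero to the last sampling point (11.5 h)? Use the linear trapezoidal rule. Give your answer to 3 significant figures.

AUC = 131 µg/mL·h

Trapezoidal AUC_0→11.5:
  [0→1]: (0.00+32.23)/2 × 1 = 16.115
  [1→1.5]: (32.23+30.89)/2 × 0.5 = 15.78
  [1.5→2.5]: (30.89+23.71)/2 × 1 = 27.3
  [2.5→3.5]: (23.71+17.16)/2 × 1 = 20.435
  [3.5→4.5]: (17.16+12.29)/2 × 1 = 14.725
  [4.5→7.5]: (12.29+4.48)/2 × 3 = 25.155
  [7.5→11.5]: (4.48+1.16)/2 × 4 = 11.28
  Sum = 130.79 µg/mL·h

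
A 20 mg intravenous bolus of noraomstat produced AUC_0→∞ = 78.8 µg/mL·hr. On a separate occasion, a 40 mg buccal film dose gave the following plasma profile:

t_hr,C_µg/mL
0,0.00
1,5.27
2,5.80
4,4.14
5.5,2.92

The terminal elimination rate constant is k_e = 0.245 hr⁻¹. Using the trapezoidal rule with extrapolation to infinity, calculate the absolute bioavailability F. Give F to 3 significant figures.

F = 0.224

Trapezoidal AUC_0→5.5 (buccal film):
  [0→1]: (0.00+5.27)/2 × 1 = 2.635
  [1→2]: (5.27+5.80)/2 × 1 = 5.535
  [2→4]: (5.80+4.14)/2 × 2 = 9.94
  [4→5.5]: (4.14+2.92)/2 × 1.5 = 5.295
  Sum = 23.405 µg/mL·hr
Tail: C_last/k_e = 2.92/0.245 = 11.918
AUC_0→∞ (buccal film) = 23.405 + 11.918 = 35.323 µg/mL·hr
F = (AUC_ev/D_ev)/(AUC_iv/D_iv) = (35.323/40)/(78.8/20) = 0.883075/3.94 = 0.2241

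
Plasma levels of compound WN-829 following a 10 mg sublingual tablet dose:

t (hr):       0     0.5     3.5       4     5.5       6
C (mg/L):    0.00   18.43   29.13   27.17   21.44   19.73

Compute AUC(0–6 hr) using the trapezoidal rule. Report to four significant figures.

Trapezoidal AUC_0→6:
  [0→0.5]: (0.00+18.43)/2 × 0.5 = 4.6075
  [0.5→3.5]: (18.43+29.13)/2 × 3 = 71.34
  [3.5→4]: (29.13+27.17)/2 × 0.5 = 14.075
  [4→5.5]: (27.17+21.44)/2 × 1.5 = 36.4575
  [5.5→6]: (21.44+19.73)/2 × 0.5 = 10.2925
  Sum = 136.7725 mg/L·hr

AUC = 136.8 mg/L·hr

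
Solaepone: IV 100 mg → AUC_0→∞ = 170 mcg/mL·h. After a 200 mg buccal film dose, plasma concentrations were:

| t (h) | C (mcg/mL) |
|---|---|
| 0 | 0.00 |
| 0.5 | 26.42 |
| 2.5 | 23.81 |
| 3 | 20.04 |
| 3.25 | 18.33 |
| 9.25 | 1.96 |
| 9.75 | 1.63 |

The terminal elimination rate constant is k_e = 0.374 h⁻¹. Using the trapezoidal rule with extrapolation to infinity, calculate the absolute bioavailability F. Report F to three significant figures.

F = 0.408

Trapezoidal AUC_0→9.75 (buccal film):
  [0→0.5]: (0.00+26.42)/2 × 0.5 = 6.605
  [0.5→2.5]: (26.42+23.81)/2 × 2 = 50.23
  [2.5→3]: (23.81+20.04)/2 × 0.5 = 10.9625
  [3→3.25]: (20.04+18.33)/2 × 0.25 = 4.79625
  [3.25→9.25]: (18.33+1.96)/2 × 6 = 60.87
  [9.25→9.75]: (1.96+1.63)/2 × 0.5 = 0.8975
  Sum = 134.36125 mcg/mL·h
Tail: C_last/k_e = 1.63/0.374 = 4.358
AUC_0→∞ (buccal film) = 134.36125 + 4.358 = 138.71925 mcg/mL·h
F = (AUC_ev/D_ev)/(AUC_iv/D_iv) = (138.71925/200)/(170/100) = 0.69359625/1.7 = 0.4080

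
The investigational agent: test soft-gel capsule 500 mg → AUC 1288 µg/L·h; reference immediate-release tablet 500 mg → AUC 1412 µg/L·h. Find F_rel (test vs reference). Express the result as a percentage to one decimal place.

F_rel = (AUC_test/D_test) / (AUC_ref/D_ref)
      = (1288/500) / (1412/500)
      = 2.576 / 2.824 = 0.9122 = 91.22%

F_rel = 91.2%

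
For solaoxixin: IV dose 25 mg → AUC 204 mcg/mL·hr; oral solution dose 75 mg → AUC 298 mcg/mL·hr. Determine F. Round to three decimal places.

F = 0.487

F = (AUC_ev / D_ev) / (AUC_iv / D_iv)
  = (298/75) / (204/25)
  = 3.97333 / 8.16 = 0.4869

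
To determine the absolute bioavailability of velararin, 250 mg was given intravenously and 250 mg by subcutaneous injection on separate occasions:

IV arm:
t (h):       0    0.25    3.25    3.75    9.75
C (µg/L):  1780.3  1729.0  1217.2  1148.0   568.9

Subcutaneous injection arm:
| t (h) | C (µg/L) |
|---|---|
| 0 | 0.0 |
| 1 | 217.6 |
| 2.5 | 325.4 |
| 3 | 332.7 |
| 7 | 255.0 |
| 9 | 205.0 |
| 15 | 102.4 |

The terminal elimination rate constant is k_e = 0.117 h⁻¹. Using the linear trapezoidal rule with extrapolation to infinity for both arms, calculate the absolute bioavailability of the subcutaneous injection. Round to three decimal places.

F = 0.266

Trapezoidal AUC_0→9.75 (IV):
  [0→0.25]: (1780.3+1729.0)/2 × 0.25 = 438.6625
  [0.25→3.25]: (1729.0+1217.2)/2 × 3 = 4419.3
  [3.25→3.75]: (1217.2+1148.0)/2 × 0.5 = 591.3
  [3.75→9.75]: (1148.0+568.9)/2 × 6 = 5150.7
  Sum = 10599.9625 µg/L·h
IV tail: 568.9/0.117 = 4862.393; AUC_iv,0→∞ = 10599.9625 + 4862.393 = 15462.3555 µg/L·h
Trapezoidal AUC_0→15 (subcutaneous injection):
  [0→1]: (0.0+217.6)/2 × 1 = 108.8
  [1→2.5]: (217.6+325.4)/2 × 1.5 = 407.25
  [2.5→3]: (325.4+332.7)/2 × 0.5 = 164.525
  [3→7]: (332.7+255.0)/2 × 4 = 1175.4
  [7→9]: (255.0+205.0)/2 × 2 = 460.0
  [9→15]: (205.0+102.4)/2 × 6 = 922.2
  Sum = 3238.175 µg/L·h
subcutaneous injection tail: 102.4/0.117 = 875.214; AUC_ev,0→∞ = 3238.175 + 875.214 = 4113.389 µg/L·h
F = (AUC_ev/D_ev)/(AUC_iv/D_iv) = (4113.389/250)/(15462.3555/250) = 16.453556/61.849422 = 0.2660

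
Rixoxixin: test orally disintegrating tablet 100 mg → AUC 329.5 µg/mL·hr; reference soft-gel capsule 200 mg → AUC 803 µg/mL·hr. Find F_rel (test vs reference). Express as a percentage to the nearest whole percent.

F_rel = (AUC_test/D_test) / (AUC_ref/D_ref)
      = (329.5/100) / (803/200)
      = 3.295 / 4.015 = 0.8207 = 82.07%

F_rel = 82%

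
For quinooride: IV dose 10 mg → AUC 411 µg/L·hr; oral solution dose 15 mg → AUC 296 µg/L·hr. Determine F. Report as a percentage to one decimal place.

F = (AUC_ev / D_ev) / (AUC_iv / D_iv)
  = (296/15) / (411/10)
  = 19.7333 / 41.1 = 0.4801
  = 48.01%

F = 48.0%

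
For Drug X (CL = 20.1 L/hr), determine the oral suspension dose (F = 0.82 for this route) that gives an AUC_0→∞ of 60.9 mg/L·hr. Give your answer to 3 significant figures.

Dose = 1490 mg

Dose = CL × AUC_0→∞ / F
     = 20.1 × 60.9 / 0.82 = 1492.79 mg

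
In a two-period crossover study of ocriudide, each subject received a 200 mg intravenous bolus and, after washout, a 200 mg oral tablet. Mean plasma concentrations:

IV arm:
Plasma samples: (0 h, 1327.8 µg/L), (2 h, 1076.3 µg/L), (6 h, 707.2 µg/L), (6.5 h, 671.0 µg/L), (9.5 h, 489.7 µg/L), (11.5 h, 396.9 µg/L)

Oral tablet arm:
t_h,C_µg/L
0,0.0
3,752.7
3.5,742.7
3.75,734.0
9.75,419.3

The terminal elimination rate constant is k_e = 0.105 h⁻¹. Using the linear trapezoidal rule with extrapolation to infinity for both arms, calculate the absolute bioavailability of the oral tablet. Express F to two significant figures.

Trapezoidal AUC_0→11.5 (IV):
  [0→2]: (1327.8+1076.3)/2 × 2 = 2404.1
  [2→6]: (1076.3+707.2)/2 × 4 = 3567.0
  [6→6.5]: (707.2+671.0)/2 × 0.5 = 344.55
  [6.5→9.5]: (671.0+489.7)/2 × 3 = 1741.05
  [9.5→11.5]: (489.7+396.9)/2 × 2 = 886.6
  Sum = 8943.3 µg/L·h
IV tail: 396.9/0.105 = 3780.000; AUC_iv,0→∞ = 8943.3 + 3780.000 = 12723.3 µg/L·h
Trapezoidal AUC_0→9.75 (oral tablet):
  [0→3]: (0.0+752.7)/2 × 3 = 1129.05
  [3→3.5]: (752.7+742.7)/2 × 0.5 = 373.85
  [3.5→3.75]: (742.7+734.0)/2 × 0.25 = 184.5875
  [3.75→9.75]: (734.0+419.3)/2 × 6 = 3459.9
  Sum = 5147.3875 µg/L·h
oral tablet tail: 419.3/0.105 = 3993.333; AUC_ev,0→∞ = 5147.3875 + 3993.333 = 9140.7205 µg/L·h
F = (AUC_ev/D_ev)/(AUC_iv/D_iv) = (9140.7205/200)/(12723.3/200) = 45.7036/63.6165 = 0.7184

F = 0.72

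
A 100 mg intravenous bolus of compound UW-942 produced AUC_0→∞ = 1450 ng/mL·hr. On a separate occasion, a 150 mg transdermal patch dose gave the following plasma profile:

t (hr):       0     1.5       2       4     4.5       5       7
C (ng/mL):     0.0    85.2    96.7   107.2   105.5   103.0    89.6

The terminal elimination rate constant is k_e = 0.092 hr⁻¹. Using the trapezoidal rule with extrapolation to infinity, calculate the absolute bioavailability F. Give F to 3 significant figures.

Trapezoidal AUC_0→7 (transdermal patch):
  [0→1.5]: (0.0+85.2)/2 × 1.5 = 63.9
  [1.5→2]: (85.2+96.7)/2 × 0.5 = 45.475
  [2→4]: (96.7+107.2)/2 × 2 = 203.9
  [4→4.5]: (107.2+105.5)/2 × 0.5 = 53.175
  [4.5→5]: (105.5+103.0)/2 × 0.5 = 52.125
  [5→7]: (103.0+89.6)/2 × 2 = 192.6
  Sum = 611.175 ng/mL·hr
Tail: C_last/k_e = 89.6/0.092 = 973.913
AUC_0→∞ (transdermal patch) = 611.175 + 973.913 = 1585.088 ng/mL·hr
F = (AUC_ev/D_ev)/(AUC_iv/D_iv) = (1585.088/150)/(1450/100) = 10.5673/14.5 = 0.7288

F = 0.729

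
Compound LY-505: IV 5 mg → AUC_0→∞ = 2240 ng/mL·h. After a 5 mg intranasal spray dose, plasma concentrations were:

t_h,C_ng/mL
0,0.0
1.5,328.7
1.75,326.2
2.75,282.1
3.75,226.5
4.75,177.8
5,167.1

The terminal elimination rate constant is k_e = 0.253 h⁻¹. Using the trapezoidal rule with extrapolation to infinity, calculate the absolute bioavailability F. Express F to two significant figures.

Trapezoidal AUC_0→5 (intranasal spray):
  [0→1.5]: (0.0+328.7)/2 × 1.5 = 246.525
  [1.5→1.75]: (328.7+326.2)/2 × 0.25 = 81.8625
  [1.75→2.75]: (326.2+282.1)/2 × 1 = 304.15
  [2.75→3.75]: (282.1+226.5)/2 × 1 = 254.3
  [3.75→4.75]: (226.5+177.8)/2 × 1 = 202.15
  [4.75→5]: (177.8+167.1)/2 × 0.25 = 43.1125
  Sum = 1132.1 ng/mL·h
Tail: C_last/k_e = 167.1/0.253 = 660.474
AUC_0→∞ (intranasal spray) = 1132.1 + 660.474 = 1792.574 ng/mL·h
F = (AUC_ev/D_ev)/(AUC_iv/D_iv) = (1792.574/5)/(2240/5) = 358.5148/448 = 0.8003

F = 0.80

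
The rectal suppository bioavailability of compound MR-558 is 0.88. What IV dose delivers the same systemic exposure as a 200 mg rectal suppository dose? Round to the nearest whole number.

D_iv = 176 mg

Systemic exposure from an extravascular dose = F × D_ev, so the equivalent IV dose is F × D_ev.
D_iv = F × D_ev = 0.88 × 200 = 176 mg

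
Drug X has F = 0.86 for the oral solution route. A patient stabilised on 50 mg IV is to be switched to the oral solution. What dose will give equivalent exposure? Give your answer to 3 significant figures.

D_oral = 58.1 mg

For equal systemic exposure: F × D_ev = D_iv
D_ev = D_iv / F = 50 / 0.86 = 58.1395 mg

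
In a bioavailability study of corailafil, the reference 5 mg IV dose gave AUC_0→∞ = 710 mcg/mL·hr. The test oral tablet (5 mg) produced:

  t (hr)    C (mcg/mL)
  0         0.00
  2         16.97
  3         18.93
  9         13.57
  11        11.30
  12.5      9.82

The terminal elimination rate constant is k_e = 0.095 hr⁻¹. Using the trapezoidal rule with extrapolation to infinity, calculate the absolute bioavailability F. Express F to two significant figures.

F = 0.39

Trapezoidal AUC_0→12.5 (oral tablet):
  [0→2]: (0.00+16.97)/2 × 2 = 16.97
  [2→3]: (16.97+18.93)/2 × 1 = 17.95
  [3→9]: (18.93+13.57)/2 × 6 = 97.5
  [9→11]: (13.57+11.30)/2 × 2 = 24.87
  [11→12.5]: (11.30+9.82)/2 × 1.5 = 15.84
  Sum = 173.13 mcg/mL·hr
Tail: C_last/k_e = 9.82/0.095 = 103.368
AUC_0→∞ (oral tablet) = 173.13 + 103.368 = 276.498 mcg/mL·hr
F = (AUC_ev/D_ev)/(AUC_iv/D_iv) = (276.498/5)/(710/5) = 55.2996/142 = 0.3894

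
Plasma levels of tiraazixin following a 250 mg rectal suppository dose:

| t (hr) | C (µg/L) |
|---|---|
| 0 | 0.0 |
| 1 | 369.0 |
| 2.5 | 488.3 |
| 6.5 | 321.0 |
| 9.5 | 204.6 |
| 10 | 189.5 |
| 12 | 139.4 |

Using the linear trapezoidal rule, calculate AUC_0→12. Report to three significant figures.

AUC = 3660 µg/L·hr

Trapezoidal AUC_0→12:
  [0→1]: (0.0+369.0)/2 × 1 = 184.5
  [1→2.5]: (369.0+488.3)/2 × 1.5 = 642.975
  [2.5→6.5]: (488.3+321.0)/2 × 4 = 1618.6
  [6.5→9.5]: (321.0+204.6)/2 × 3 = 788.4
  [9.5→10]: (204.6+189.5)/2 × 0.5 = 98.525
  [10→12]: (189.5+139.4)/2 × 2 = 328.9
  Sum = 3661.9 µg/L·hr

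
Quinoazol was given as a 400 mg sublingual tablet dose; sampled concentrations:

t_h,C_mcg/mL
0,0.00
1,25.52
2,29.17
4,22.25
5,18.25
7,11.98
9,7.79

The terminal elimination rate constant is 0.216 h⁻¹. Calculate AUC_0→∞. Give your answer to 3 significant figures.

AUC = 198 mcg/mL·h

Trapezoidal AUC_0→9:
  [0→1]: (0.00+25.52)/2 × 1 = 12.76
  [1→2]: (25.52+29.17)/2 × 1 = 27.345
  [2→4]: (29.17+22.25)/2 × 2 = 51.42
  [4→5]: (22.25+18.25)/2 × 1 = 20.25
  [5→7]: (18.25+11.98)/2 × 2 = 30.23
  [7→9]: (11.98+7.79)/2 × 2 = 19.77
  Sum = 161.775 mcg/mL·h
Extrapolated tail: C_last / k_e = 7.79 / 0.216 = 36.065
AUC_0→∞ = 161.775 + 36.065 = 197.84 mcg/mL·h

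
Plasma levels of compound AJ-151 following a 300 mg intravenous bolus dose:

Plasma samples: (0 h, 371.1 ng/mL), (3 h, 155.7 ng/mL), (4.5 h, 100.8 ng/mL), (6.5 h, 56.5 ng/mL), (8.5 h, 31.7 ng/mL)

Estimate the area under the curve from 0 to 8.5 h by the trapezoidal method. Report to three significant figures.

Trapezoidal AUC_0→8.5:
  [0→3]: (371.1+155.7)/2 × 3 = 790.2
  [3→4.5]: (155.7+100.8)/2 × 1.5 = 192.375
  [4.5→6.5]: (100.8+56.5)/2 × 2 = 157.3
  [6.5→8.5]: (56.5+31.7)/2 × 2 = 88.2
  Sum = 1228.075 ng/mL·h

AUC = 1230 ng/mL·h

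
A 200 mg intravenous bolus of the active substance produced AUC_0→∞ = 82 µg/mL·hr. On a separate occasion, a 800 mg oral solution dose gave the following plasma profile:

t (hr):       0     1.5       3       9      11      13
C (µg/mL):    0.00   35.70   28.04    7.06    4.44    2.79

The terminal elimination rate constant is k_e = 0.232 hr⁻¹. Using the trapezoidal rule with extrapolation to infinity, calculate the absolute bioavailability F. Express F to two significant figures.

Trapezoidal AUC_0→13 (oral solution):
  [0→1.5]: (0.00+35.70)/2 × 1.5 = 26.775
  [1.5→3]: (35.70+28.04)/2 × 1.5 = 47.805
  [3→9]: (28.04+7.06)/2 × 6 = 105.3
  [9→11]: (7.06+4.44)/2 × 2 = 11.5
  [11→13]: (4.44+2.79)/2 × 2 = 7.23
  Sum = 198.61 µg/mL·hr
Tail: C_last/k_e = 2.79/0.232 = 12.026
AUC_0→∞ (oral solution) = 198.61 + 12.026 = 210.636 µg/mL·hr
F = (AUC_ev/D_ev)/(AUC_iv/D_iv) = (210.636/800)/(82/200) = 0.263295/0.41 = 0.6422

F = 0.64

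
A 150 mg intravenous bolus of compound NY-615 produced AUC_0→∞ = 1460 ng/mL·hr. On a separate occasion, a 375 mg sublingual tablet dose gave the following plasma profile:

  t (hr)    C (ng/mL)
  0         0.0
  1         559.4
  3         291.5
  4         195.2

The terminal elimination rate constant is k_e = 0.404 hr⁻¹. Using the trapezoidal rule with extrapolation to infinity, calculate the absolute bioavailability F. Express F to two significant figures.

F = 0.51

Trapezoidal AUC_0→4 (sublingual tablet):
  [0→1]: (0.0+559.4)/2 × 1 = 279.7
  [1→3]: (559.4+291.5)/2 × 2 = 850.9
  [3→4]: (291.5+195.2)/2 × 1 = 243.35
  Sum = 1373.95 ng/mL·hr
Tail: C_last/k_e = 195.2/0.404 = 483.168
AUC_0→∞ (sublingual tablet) = 1373.95 + 483.168 = 1857.118 ng/mL·hr
F = (AUC_ev/D_ev)/(AUC_iv/D_iv) = (1857.118/375)/(1460/150) = 4.95231/9.73333 = 0.5088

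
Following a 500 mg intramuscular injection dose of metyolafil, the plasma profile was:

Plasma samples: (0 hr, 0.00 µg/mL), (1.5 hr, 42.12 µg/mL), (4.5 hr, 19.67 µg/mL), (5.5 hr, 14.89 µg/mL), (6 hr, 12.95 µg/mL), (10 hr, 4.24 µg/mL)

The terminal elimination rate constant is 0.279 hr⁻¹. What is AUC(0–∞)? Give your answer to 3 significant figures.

AUC = 198 µg/mL·hr

Trapezoidal AUC_0→10:
  [0→1.5]: (0.00+42.12)/2 × 1.5 = 31.59
  [1.5→4.5]: (42.12+19.67)/2 × 3 = 92.685
  [4.5→5.5]: (19.67+14.89)/2 × 1 = 17.28
  [5.5→6]: (14.89+12.95)/2 × 0.5 = 6.96
  [6→10]: (12.95+4.24)/2 × 4 = 34.38
  Sum = 182.895 µg/mL·hr
Extrapolated tail: C_last / k_e = 4.24 / 0.279 = 15.197
AUC_0→∞ = 182.895 + 15.197 = 198.092 µg/mL·hr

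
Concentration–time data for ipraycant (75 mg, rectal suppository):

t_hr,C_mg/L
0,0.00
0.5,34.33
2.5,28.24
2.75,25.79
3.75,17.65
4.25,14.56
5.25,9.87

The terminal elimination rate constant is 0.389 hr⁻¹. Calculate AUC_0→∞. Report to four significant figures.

Trapezoidal AUC_0→5.25:
  [0→0.5]: (0.00+34.33)/2 × 0.5 = 8.5825
  [0.5→2.5]: (34.33+28.24)/2 × 2 = 62.57
  [2.5→2.75]: (28.24+25.79)/2 × 0.25 = 6.75375
  [2.75→3.75]: (25.79+17.65)/2 × 1 = 21.72
  [3.75→4.25]: (17.65+14.56)/2 × 0.5 = 8.0525
  [4.25→5.25]: (14.56+9.87)/2 × 1 = 12.215
  Sum = 119.89375 mg/L·hr
Extrapolated tail: C_last / k_e = 9.87 / 0.389 = 25.373
AUC_0→∞ = 119.89375 + 25.373 = 145.26675 mg/L·hr

AUC = 145.3 mg/L·hr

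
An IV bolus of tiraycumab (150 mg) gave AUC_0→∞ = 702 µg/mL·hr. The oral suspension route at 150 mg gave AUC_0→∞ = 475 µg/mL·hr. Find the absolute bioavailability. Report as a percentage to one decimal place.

F = (AUC_ev / D_ev) / (AUC_iv / D_iv)
  = (475/150) / (702/150)
  = 3.16667 / 4.68 = 0.6766
  = 67.66%

F = 67.7%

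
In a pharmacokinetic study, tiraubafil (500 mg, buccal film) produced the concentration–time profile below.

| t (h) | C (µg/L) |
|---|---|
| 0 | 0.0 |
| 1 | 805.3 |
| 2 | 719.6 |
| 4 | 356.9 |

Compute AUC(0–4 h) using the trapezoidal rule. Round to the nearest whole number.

Trapezoidal AUC_0→4:
  [0→1]: (0.0+805.3)/2 × 1 = 402.65
  [1→2]: (805.3+719.6)/2 × 1 = 762.45
  [2→4]: (719.6+356.9)/2 × 2 = 1076.5
  Sum = 2241.6 µg/L·h

AUC = 2242 µg/L·h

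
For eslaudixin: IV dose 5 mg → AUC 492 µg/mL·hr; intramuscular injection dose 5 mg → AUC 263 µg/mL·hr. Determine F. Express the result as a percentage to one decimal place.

F = 53.5%

F = (AUC_ev / D_ev) / (AUC_iv / D_iv)
  = (263/5) / (492/5)
  = 52.6 / 98.4 = 0.5346
  = 53.46%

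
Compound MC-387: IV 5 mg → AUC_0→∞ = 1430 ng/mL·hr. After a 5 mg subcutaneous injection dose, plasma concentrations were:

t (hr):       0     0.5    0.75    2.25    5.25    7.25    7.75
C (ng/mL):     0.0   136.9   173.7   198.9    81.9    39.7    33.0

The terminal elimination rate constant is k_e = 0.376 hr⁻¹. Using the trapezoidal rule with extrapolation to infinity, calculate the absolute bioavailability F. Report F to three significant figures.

F = 0.700

Trapezoidal AUC_0→7.75 (subcutaneous injection):
  [0→0.5]: (0.0+136.9)/2 × 0.5 = 34.225
  [0.5→0.75]: (136.9+173.7)/2 × 0.25 = 38.825
  [0.75→2.25]: (173.7+198.9)/2 × 1.5 = 279.45
  [2.25→5.25]: (198.9+81.9)/2 × 3 = 421.2
  [5.25→7.25]: (81.9+39.7)/2 × 2 = 121.6
  [7.25→7.75]: (39.7+33.0)/2 × 0.5 = 18.175
  Sum = 913.475 ng/mL·hr
Tail: C_last/k_e = 33.0/0.376 = 87.766
AUC_0→∞ (subcutaneous injection) = 913.475 + 87.766 = 1001.241 ng/mL·hr
F = (AUC_ev/D_ev)/(AUC_iv/D_iv) = (1001.241/5)/(1430/5) = 200.2482/286 = 0.7002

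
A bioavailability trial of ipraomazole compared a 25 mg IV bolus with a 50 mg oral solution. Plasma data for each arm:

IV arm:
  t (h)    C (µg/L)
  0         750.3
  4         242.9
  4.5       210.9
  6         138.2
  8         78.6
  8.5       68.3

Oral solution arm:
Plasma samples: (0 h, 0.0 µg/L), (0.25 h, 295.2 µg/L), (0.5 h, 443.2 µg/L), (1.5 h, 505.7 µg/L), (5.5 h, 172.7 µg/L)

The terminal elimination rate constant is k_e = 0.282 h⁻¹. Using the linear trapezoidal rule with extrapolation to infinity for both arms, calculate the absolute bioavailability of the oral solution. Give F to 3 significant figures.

Trapezoidal AUC_0→8.5 (IV):
  [0→4]: (750.3+242.9)/2 × 4 = 1986.4
  [4→4.5]: (242.9+210.9)/2 × 0.5 = 113.45
  [4.5→6]: (210.9+138.2)/2 × 1.5 = 261.825
  [6→8]: (138.2+78.6)/2 × 2 = 216.8
  [8→8.5]: (78.6+68.3)/2 × 0.5 = 36.725
  Sum = 2615.2 µg/L·h
IV tail: 68.3/0.282 = 242.199; AUC_iv,0→∞ = 2615.2 + 242.199 = 2857.399 µg/L·h
Trapezoidal AUC_0→5.5 (oral solution):
  [0→0.25]: (0.0+295.2)/2 × 0.25 = 36.9
  [0.25→0.5]: (295.2+443.2)/2 × 0.25 = 92.3
  [0.5→1.5]: (443.2+505.7)/2 × 1 = 474.45
  [1.5→5.5]: (505.7+172.7)/2 × 4 = 1356.8
  Sum = 1960.45 µg/L·h
oral solution tail: 172.7/0.282 = 612.411; AUC_ev,0→∞ = 1960.45 + 612.411 = 2572.861 µg/L·h
F = (AUC_ev/D_ev)/(AUC_iv/D_iv) = (2572.861/50)/(2857.399/25) = 51.45722/114.29596 = 0.4502

F = 0.450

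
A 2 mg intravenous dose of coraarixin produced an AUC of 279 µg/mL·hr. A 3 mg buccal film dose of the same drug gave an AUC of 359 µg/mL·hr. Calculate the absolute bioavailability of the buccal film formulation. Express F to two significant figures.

F = (AUC_ev / D_ev) / (AUC_iv / D_iv)
  = (359/3) / (279/2)
  = 119.667 / 139.5 = 0.8578

F = 0.86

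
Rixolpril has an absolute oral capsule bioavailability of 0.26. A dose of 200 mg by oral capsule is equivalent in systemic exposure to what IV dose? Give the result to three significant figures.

D_iv = 52.0 mg

Systemic exposure from an extravascular dose = F × D_ev, so the equivalent IV dose is F × D_ev.
D_iv = F × D_ev = 0.26 × 200 = 52 mg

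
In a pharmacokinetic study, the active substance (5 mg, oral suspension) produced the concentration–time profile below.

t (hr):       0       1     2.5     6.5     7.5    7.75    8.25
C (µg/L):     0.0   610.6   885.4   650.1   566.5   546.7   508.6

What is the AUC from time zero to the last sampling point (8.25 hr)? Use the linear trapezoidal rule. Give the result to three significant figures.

AUC = 5510 µg/L·hr

Trapezoidal AUC_0→8.25:
  [0→1]: (0.0+610.6)/2 × 1 = 305.3
  [1→2.5]: (610.6+885.4)/2 × 1.5 = 1122.0
  [2.5→6.5]: (885.4+650.1)/2 × 4 = 3071.0
  [6.5→7.5]: (650.1+566.5)/2 × 1 = 608.3
  [7.5→7.75]: (566.5+546.7)/2 × 0.25 = 139.15
  [7.75→8.25]: (546.7+508.6)/2 × 0.5 = 263.825
  Sum = 5509.575 µg/L·hr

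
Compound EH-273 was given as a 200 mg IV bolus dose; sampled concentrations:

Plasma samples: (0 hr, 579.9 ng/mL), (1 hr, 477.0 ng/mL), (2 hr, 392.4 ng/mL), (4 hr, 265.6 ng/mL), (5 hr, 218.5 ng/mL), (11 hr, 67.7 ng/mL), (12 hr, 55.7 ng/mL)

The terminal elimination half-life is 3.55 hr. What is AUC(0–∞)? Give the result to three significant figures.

AUC = 3070 ng/mL·hr

Trapezoidal AUC_0→12:
  [0→1]: (579.9+477.0)/2 × 1 = 528.45
  [1→2]: (477.0+392.4)/2 × 1 = 434.7
  [2→4]: (392.4+265.6)/2 × 2 = 658.0
  [4→5]: (265.6+218.5)/2 × 1 = 242.05
  [5→11]: (218.5+67.7)/2 × 6 = 858.6
  [11→12]: (67.7+55.7)/2 × 1 = 61.7
  Sum = 2783.5 ng/mL·hr
k_e = ln2 / t½ = 0.693147 / 3.55 = 0.1953 hr^-1
Extrapolated tail: C_last / k_e = 55.7 / 0.1953 = 285.202
AUC_0→∞ = 2783.5 + 285.202 = 3068.702 ng/mL·hr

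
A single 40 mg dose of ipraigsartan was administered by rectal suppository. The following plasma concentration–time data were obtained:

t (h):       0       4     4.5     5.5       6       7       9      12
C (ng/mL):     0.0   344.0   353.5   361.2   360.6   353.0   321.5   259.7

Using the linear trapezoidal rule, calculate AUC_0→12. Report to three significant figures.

Trapezoidal AUC_0→12:
  [0→4]: (0.0+344.0)/2 × 4 = 688.0
  [4→4.5]: (344.0+353.5)/2 × 0.5 = 174.375
  [4.5→5.5]: (353.5+361.2)/2 × 1 = 357.35
  [5.5→6]: (361.2+360.6)/2 × 0.5 = 180.45
  [6→7]: (360.6+353.0)/2 × 1 = 356.8
  [7→9]: (353.0+321.5)/2 × 2 = 674.5
  [9→12]: (321.5+259.7)/2 × 3 = 871.8
  Sum = 3303.275 ng/mL·h

AUC = 3300 ng/mL·h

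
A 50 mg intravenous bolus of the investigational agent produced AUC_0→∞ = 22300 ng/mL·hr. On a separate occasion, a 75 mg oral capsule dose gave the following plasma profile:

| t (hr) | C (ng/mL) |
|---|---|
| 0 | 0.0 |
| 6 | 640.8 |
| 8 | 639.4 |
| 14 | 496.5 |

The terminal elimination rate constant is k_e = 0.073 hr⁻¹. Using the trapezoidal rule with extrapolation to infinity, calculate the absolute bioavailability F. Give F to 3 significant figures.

F = 0.401

Trapezoidal AUC_0→14 (oral capsule):
  [0→6]: (0.0+640.8)/2 × 6 = 1922.4
  [6→8]: (640.8+639.4)/2 × 2 = 1280.2
  [8→14]: (639.4+496.5)/2 × 6 = 3407.7
  Sum = 6610.3 ng/mL·hr
Tail: C_last/k_e = 496.5/0.073 = 6801.370
AUC_0→∞ (oral capsule) = 6610.3 + 6801.370 = 13411.67 ng/mL·hr
F = (AUC_ev/D_ev)/(AUC_iv/D_iv) = (13411.67/75)/(22300/50) = 178.822/446 = 0.4009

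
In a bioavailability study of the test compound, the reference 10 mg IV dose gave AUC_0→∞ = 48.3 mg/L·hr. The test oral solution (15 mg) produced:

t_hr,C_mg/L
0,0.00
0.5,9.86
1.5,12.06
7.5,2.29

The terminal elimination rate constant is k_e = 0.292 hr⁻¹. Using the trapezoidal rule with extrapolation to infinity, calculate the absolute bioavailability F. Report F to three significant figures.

F = 0.888

Trapezoidal AUC_0→7.5 (oral solution):
  [0→0.5]: (0.00+9.86)/2 × 0.5 = 2.465
  [0.5→1.5]: (9.86+12.06)/2 × 1 = 10.96
  [1.5→7.5]: (12.06+2.29)/2 × 6 = 43.05
  Sum = 56.475 mg/L·hr
Tail: C_last/k_e = 2.29/0.292 = 7.842
AUC_0→∞ (oral solution) = 56.475 + 7.842 = 64.317 mg/L·hr
F = (AUC_ev/D_ev)/(AUC_iv/D_iv) = (64.317/15)/(48.3/10) = 4.2878/4.83 = 0.8877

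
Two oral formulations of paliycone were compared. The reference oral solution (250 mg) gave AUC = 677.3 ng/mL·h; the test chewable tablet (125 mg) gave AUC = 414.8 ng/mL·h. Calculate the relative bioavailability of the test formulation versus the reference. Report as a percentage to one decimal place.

F_rel = 122.5%

F_rel = (AUC_test/D_test) / (AUC_ref/D_ref)
      = (414.8/125) / (677.3/250)
      = 3.3184 / 2.7092 = 1.2249 = 122.49%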